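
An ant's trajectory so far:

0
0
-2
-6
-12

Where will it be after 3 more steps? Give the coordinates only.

First differences are +0, -2, -4, -6; their common second difference is -2 (constant acceleration).
step 5: -12 − 8 → -20
step 6: -20 − 10 → -30
step 7: -30 − 12 → -42

-42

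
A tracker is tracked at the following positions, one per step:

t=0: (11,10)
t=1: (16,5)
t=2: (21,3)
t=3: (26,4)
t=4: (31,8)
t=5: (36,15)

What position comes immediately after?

(41,25)

First differences are (+5,-5), (+5,-2), (+5,+1), (+5,+4), (+5,+7); their common second difference is (+0,+3) (constant acceleration).
step 6: (36,15) + (+5,+10) → (41,25)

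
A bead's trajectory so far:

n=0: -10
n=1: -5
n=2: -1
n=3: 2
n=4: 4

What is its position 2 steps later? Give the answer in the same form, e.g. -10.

5

First differences are +5, +4, +3, +2; their common second difference is -1 (constant acceleration).
step 5: 4 + 1 → 5
step 6: 5 + 0 → 5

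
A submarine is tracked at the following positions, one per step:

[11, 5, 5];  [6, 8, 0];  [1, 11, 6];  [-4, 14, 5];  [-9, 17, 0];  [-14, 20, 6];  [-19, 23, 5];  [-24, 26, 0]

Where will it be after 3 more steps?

First: linear, -5 per step → -39 at step 10.
Second: linear, +3 per step → 35 at step 10.
Third: cycles through 5, 0, 6 every 3 steps. Step 10 lands at position 1 of the cycle → 0.

[-39, 35, 0]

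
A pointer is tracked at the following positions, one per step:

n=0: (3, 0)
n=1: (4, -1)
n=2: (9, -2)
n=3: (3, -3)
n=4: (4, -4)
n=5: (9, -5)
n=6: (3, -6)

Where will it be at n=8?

(9, -8)

First: cycles through 3, 4, 9 every 3 steps. Step 8 lands at position 2 of the cycle → 9.
Second: linear, -1 per step → -8 at step 8.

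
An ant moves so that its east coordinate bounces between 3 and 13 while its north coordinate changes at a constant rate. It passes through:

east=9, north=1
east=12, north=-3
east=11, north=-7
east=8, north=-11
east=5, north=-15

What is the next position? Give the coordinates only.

The east coordinate reflects between 3 and 13, moving 3 per step.
  step 5: 5 → 4
The north coordinate changes by -4 each step: at step 5 it is -19.

east=4, north=-19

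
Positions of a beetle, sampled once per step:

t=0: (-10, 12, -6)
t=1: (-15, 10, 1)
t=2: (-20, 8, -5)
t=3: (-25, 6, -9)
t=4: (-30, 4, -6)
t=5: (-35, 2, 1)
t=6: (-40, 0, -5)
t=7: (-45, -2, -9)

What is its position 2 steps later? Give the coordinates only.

The first coordinate changes by -5 each step, so at step 9 it is -10 + 9·(-5) = -55.
The second coordinate changes by -2 each step, so at step 9 it is 12 + 9·(-2) = -6.
The third coordinate repeats the cycle [-6, 1, -5, -9] with period 4; step 9 mod 4 = 1, giving 1.

(-55, -6, 1)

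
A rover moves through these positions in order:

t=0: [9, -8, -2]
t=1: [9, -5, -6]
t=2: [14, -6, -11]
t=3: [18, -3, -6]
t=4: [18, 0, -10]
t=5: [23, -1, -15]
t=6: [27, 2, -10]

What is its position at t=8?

[32, 4, -19]

The moves between consecutive positions are [+0, +3, -4], [+5, -1, -5], [+4, +3, +5], [+0, +3, -4], [+5, -1, -5], [+4, +3, +5]; they repeat the 3-cycle [[+0, +3, -4], [+5, -1, -5], [+4, +3, +5]].
step 7: apply [+0, +3, -4] → [27, 5, -14]
step 8: apply [+5, -1, -5] → [32, 4, -19]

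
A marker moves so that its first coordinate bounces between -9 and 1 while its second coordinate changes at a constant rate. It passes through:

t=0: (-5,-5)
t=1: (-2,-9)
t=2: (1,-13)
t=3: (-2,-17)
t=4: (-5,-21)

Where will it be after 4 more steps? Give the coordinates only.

(-1,-37)

The first coordinate reflects between -9 and 1, moving 3 per step.
  step 5: -5 → -8
  step 6: -8 → -7
  step 7: -7 → -4
  step 8: -4 → -1
The second coordinate changes by -4 each step: at step 8 it is -37.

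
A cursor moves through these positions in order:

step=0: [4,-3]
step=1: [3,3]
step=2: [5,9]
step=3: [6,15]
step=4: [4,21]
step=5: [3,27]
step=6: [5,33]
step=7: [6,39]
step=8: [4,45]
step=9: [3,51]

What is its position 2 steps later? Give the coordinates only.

[6,63]

First: cycles through 4, 3, 5, 6 every 4 steps. Step 11 lands at position 3 of the cycle → 6.
Second: linear, +6 per step → 63 at step 11.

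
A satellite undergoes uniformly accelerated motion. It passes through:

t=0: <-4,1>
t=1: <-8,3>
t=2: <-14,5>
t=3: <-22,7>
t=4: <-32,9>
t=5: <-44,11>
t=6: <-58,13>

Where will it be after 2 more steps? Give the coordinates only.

First differences are <-4,+2>, <-6,+2>, <-8,+2>, <-10,+2>, <-12,+2>, <-14,+2>; their common second difference is <-2,+0> (constant acceleration).
step 7: <-58,13> + <-16,+2> → <-74,15>
step 8: <-74,15> + <-18,+2> → <-92,17>

<-92,17>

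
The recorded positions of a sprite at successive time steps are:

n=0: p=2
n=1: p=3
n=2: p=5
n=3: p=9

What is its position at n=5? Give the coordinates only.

p=33

The jumps are +1, +2, +4 — a geometric progression with ratio 2.
step 4: 9 + 8 → p=17
step 5: 17 + 16 → p=33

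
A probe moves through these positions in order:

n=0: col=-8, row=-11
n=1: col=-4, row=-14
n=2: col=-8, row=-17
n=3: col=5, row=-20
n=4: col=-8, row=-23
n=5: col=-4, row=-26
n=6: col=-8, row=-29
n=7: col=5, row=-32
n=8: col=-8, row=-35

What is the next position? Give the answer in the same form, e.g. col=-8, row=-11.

col=-4, row=-38

The col coordinate repeats the cycle [-8, -4, -8, 5] with period 4; step 9 mod 4 = 1, giving -4.
The row coordinate changes by -3 each step, so at step 9 it is -11 + 9·(-3) = -38.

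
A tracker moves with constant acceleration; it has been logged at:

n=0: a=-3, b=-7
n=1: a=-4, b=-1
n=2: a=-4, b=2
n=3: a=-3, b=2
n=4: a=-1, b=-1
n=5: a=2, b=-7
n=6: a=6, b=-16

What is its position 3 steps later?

First differences are (-1, +6), (+0, +3), (+1, +0), (+2, -3), (+3, -6), (+4, -9); their common second difference is (+1, -3) (constant acceleration).
step 7: a=6, b=-16 + (+5, -12) → a=11, b=-28
step 8: a=11, b=-28 + (+6, -15) → a=17, b=-43
step 9: a=17, b=-43 + (+7, -18) → a=24, b=-61

a=24, b=-61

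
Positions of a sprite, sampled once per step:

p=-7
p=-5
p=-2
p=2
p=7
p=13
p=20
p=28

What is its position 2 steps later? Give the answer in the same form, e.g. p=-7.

p=47

Taking differences between consecutive positions: +2, +3, +4, +5, +6, +7, +8. These grow by +1 each step.
step 8: 28 + 9 → p=37
step 9: 37 + 10 → p=47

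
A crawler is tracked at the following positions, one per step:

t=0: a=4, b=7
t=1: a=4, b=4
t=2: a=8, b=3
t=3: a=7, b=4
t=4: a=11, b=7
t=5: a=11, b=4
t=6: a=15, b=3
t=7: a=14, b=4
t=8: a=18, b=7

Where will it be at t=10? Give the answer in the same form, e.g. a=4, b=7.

a=22, b=3

Step-to-step displacements: (+0, -3), (+4, -1), (-1, +1), (+4, +3), (+0, -3), (+4, -1), (-1, +1), (+4, +3) — a repeating cycle of length 4.
step 9: apply (+0, -3) → a=18, b=4
step 10: apply (+4, -1) → a=22, b=3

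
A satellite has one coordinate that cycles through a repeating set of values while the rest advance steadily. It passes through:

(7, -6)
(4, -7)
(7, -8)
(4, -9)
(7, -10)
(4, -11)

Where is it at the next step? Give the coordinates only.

(7, -12)

The first coordinate repeats the cycle [7, 4] with period 2; step 6 mod 2 = 0, giving 7.
The second coordinate changes by -1 each step, so at step 6 it is -6 + 6·(-1) = -12.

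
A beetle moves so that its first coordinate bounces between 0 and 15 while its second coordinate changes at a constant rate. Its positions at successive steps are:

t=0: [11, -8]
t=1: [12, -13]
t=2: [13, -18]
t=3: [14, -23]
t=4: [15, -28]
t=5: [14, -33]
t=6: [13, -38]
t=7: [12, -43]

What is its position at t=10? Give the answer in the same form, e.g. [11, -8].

[9, -58]

The first coordinate reflects between 0 and 15, moving 1 per step.
  step 8: 12 → 11
  step 9: 11 → 10
  step 10: 10 → 9
The second coordinate changes by -5 each step: at step 10 it is -58.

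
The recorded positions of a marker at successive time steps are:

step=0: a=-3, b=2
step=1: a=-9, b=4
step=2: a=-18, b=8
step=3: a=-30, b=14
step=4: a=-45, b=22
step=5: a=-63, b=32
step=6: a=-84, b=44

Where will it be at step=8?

Taking differences between consecutive positions: (-6,+2), (-9,+4), (-12,+6), (-15,+8), (-18,+10), (-21,+12). These grow by (-3,+2) each step.
step 7: a=-84, b=44 + (-24,+14) → a=-108, b=58
step 8: a=-108, b=58 + (-27,+16) → a=-135, b=74

a=-135, b=74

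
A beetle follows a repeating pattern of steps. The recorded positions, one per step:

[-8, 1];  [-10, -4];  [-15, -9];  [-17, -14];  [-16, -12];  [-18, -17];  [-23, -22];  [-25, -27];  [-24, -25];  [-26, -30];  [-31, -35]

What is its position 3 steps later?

[-34, -43]

The moves between consecutive positions are [-2, -5], [-5, -5], [-2, -5], [+1, +2], [-2, -5], [-5, -5], [-2, -5], [+1, +2], [-2, -5], [-5, -5]; they repeat the 4-cycle [[-2, -5], [-5, -5], [-2, -5], [+1, +2]].
step 11: apply [-2, -5] → [-33, -40]
step 12: apply [+1, +2] → [-32, -38]
step 13: apply [-2, -5] → [-34, -43]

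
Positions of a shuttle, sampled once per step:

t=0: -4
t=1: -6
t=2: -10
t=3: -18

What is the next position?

The jumps are -2, -4, -8 — a geometric progression with ratio 2.
step 4: -18 − 16 → -34

-34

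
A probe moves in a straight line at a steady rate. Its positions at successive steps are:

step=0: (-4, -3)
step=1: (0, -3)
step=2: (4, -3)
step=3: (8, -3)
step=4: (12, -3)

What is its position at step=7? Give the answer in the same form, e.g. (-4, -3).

(24, -3)

Each step adds (+4, +0) to the position.
step 5: (12, -3) + (+4, +0) → (16, -3)
step 6: (16, -3) + (+4, +0) → (20, -3)
step 7: (20, -3) + (+4, +0) → (24, -3)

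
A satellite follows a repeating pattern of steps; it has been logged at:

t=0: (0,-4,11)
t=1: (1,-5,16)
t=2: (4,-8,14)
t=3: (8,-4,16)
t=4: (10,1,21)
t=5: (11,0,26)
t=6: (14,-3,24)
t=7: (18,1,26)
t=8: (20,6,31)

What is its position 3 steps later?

Step-to-step displacements: (+1,-1,+5), (+3,-3,-2), (+4,+4,+2), (+2,+5,+5), (+1,-1,+5), (+3,-3,-2), (+4,+4,+2), (+2,+5,+5) — a repeating cycle of length 4.
step 9: apply (+1,-1,+5) → (21,5,36)
step 10: apply (+3,-3,-2) → (24,2,34)
step 11: apply (+4,+4,+2) → (28,6,36)

(28,6,36)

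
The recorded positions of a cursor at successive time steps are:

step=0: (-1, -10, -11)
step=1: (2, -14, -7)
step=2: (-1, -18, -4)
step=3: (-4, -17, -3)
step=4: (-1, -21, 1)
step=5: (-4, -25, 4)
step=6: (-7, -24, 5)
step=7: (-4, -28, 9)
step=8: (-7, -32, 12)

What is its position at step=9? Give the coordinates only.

(-10, -31, 13)

The moves between consecutive positions are (+3, -4, +4), (-3, -4, +3), (-3, +1, +1), (+3, -4, +4), (-3, -4, +3), (-3, +1, +1), (+3, -4, +4), (-3, -4, +3); they repeat the 3-cycle [(+3, -4, +4), (-3, -4, +3), (-3, +1, +1)].
step 9: apply (-3, +1, +1) → (-10, -31, 13)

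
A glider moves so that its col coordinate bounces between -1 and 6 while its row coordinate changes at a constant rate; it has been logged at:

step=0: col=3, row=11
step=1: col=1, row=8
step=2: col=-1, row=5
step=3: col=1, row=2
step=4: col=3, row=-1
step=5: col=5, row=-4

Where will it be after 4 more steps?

The col coordinate travels 2 per step and bounces off the walls at -1 and 6.
  step 6: 5 → 5
  step 7: 5 → 3
  step 8: 3 → 1
  step 9: 1 → -1
The row coordinate changes by -3 each step: at step 9 it is -16.

col=-1, row=-16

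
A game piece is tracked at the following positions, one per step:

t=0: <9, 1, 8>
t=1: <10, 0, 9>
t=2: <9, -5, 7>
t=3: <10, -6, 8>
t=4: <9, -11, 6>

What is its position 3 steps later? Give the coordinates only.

<10, -18, 6>

Step-to-step displacements: <+1, -1, +1>, <-1, -5, -2>, <+1, -1, +1>, <-1, -5, -2> — a repeating cycle of length 2.
step 5: apply <+1, -1, +1> → <10, -12, 7>
step 6: apply <-1, -5, -2> → <9, -17, 5>
step 7: apply <+1, -1, +1> → <10, -18, 6>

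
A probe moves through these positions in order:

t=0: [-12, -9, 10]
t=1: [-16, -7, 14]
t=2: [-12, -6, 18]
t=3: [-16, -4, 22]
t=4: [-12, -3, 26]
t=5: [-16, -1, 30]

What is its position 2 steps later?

[-16, 2, 38]

The moves between consecutive positions are [-4, +2, +4], [+4, +1, +4], [-4, +2, +4], [+4, +1, +4], [-4, +2, +4]; they repeat the 2-cycle [[-4, +2, +4], [+4, +1, +4]].
step 6: apply [+4, +1, +4] → [-12, 0, 34]
step 7: apply [-4, +2, +4] → [-16, 2, 38]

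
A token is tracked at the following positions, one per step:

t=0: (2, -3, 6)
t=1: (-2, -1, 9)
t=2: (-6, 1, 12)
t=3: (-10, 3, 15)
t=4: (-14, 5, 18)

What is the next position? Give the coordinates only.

Constant displacement of (-4, +2, +3) per step.
step 5: (-14, 5, 18) + (-4, +2, +3) → (-18, 7, 21)

(-18, 7, 21)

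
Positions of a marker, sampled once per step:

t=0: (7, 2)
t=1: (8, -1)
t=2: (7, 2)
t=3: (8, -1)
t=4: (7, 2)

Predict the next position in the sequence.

(8, -1)

Consecutive displacements (+1, -3), (-1, +3), (+1, -3), (-1, +3) scale by a factor of -1 each step.
step 5: (7, 2) + (+1, -3) → (8, -1)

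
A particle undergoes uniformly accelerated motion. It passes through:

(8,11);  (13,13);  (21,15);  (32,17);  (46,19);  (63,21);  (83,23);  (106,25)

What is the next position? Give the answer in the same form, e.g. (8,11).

(132,27)

Taking differences between consecutive positions: (+5,+2), (+8,+2), (+11,+2), (+14,+2), (+17,+2), (+20,+2), (+23,+2). These grow by (+3,+0) each step.
step 8: (106,25) + (+26,+2) → (132,27)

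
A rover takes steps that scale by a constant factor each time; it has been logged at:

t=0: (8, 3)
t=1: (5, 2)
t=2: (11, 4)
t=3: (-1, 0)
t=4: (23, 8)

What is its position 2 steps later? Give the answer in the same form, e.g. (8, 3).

Consecutive displacements (-3, -1), (+6, +2), (-12, -4), (+24, +8) scale by a factor of -2 each step.
step 5: (23, 8) + (-48, -16) → (-25, -8)
step 6: (-25, -8) + (+96, +32) → (71, 24)

(71, 24)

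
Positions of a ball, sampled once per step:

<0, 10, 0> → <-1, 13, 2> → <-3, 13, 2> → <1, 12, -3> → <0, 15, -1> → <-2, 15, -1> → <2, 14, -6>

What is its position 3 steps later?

<3, 16, -9>

Step-to-step displacements: <-1, +3, +2>, <-2, +0, +0>, <+4, -1, -5>, <-1, +3, +2>, <-2, +0, +0>, <+4, -1, -5> — a repeating cycle of length 3.
step 7: apply <-1, +3, +2> → <1, 17, -4>
step 8: apply <-2, +0, +0> → <-1, 17, -4>
step 9: apply <+4, -1, -5> → <3, 16, -9>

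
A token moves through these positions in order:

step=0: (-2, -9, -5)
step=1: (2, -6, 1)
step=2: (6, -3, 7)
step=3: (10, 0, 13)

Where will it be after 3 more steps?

(22, 9, 31)

Each step adds (+4, +3, +6) to the position.
step 4: (10, 0, 13) + (+4, +3, +6) → (14, 3, 19)
step 5: (14, 3, 19) + (+4, +3, +6) → (18, 6, 25)
step 6: (18, 6, 25) + (+4, +3, +6) → (22, 9, 31)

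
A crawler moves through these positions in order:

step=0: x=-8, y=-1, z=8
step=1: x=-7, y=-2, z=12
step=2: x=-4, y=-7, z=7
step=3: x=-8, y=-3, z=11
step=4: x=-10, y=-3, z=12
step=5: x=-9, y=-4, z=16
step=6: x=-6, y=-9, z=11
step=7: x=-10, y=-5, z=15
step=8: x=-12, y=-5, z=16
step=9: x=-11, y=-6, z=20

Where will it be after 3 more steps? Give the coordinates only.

x=-14, y=-7, z=20

Differencing gives (+1, -1, +4), (+3, -5, -5), (-4, +4, +4), (-2, +0, +1), (+1, -1, +4), (+3, -5, -5), (-4, +4, +4), (-2, +0, +1), (+1, -1, +4). This is the pattern (+1, -1, +4), (+3, -5, -5), (-4, +4, +4), (-2, +0, +1) repeated.
step 10: apply (+3, -5, -5) → x=-8, y=-11, z=15
step 11: apply (-4, +4, +4) → x=-12, y=-7, z=19
step 12: apply (-2, +0, +1) → x=-14, y=-7, z=20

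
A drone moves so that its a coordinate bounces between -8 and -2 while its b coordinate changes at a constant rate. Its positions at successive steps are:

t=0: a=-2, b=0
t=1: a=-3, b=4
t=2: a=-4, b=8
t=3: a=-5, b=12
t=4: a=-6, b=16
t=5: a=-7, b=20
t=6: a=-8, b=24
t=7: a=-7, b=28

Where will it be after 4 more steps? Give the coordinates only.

a=-3, b=44

The a coordinate travels 1 per step and bounces off the walls at -8 and -2.
  step 8: -7 → -6
  step 9: -6 → -5
  step 10: -5 → -4
  step 11: -4 → -3
The b coordinate changes by +4 each step: at step 11 it is 44.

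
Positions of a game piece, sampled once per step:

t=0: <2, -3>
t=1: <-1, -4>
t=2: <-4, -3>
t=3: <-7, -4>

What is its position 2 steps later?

<-13, -4>

First: linear, -3 per step → -13 at step 5.
Second: cycles through -3, -4 every 2 steps. Step 5 lands at position 1 of the cycle → -4.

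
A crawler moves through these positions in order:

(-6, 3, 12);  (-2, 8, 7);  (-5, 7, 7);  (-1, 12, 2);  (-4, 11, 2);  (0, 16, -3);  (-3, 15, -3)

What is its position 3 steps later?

(2, 24, -13)

Differencing gives (+4, +5, -5), (-3, -1, +0), (+4, +5, -5), (-3, -1, +0), (+4, +5, -5), (-3, -1, +0). This is the pattern (+4, +5, -5), (-3, -1, +0) repeated.
step 7: apply (+4, +5, -5) → (1, 20, -8)
step 8: apply (-3, -1, +0) → (-2, 19, -8)
step 9: apply (+4, +5, -5) → (2, 24, -13)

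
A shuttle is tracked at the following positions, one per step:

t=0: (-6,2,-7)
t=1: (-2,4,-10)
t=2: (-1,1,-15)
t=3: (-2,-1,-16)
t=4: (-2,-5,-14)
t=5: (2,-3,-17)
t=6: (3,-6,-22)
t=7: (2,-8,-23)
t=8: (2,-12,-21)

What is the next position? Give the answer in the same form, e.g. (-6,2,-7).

Step-to-step displacements: (+4,+2,-3), (+1,-3,-5), (-1,-2,-1), (+0,-4,+2), (+4,+2,-3), (+1,-3,-5), (-1,-2,-1), (+0,-4,+2) — a repeating cycle of length 4.
step 9: apply (+4,+2,-3) → (6,-10,-24)

(6,-10,-24)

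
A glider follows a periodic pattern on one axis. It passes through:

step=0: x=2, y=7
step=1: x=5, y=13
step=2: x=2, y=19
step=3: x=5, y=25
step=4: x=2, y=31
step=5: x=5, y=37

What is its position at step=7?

x=5, y=49

The x coordinate repeats the cycle [2, 5] with period 2; step 7 mod 2 = 1, giving 5.
The y coordinate changes by +6 each step, so at step 7 it is 7 + 7·(6) = 49.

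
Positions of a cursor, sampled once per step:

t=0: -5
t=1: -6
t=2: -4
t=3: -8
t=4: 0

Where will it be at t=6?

16

Step-to-step displacements: -1, +2, -4, +8; each is -2× the previous.
step 5: 0 − 16 → -16
step 6: -16 + 32 → 16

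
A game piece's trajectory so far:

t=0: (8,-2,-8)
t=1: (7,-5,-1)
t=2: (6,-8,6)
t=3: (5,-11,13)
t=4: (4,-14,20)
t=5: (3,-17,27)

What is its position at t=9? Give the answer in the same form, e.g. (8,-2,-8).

(-1,-29,55)

Constant displacement of (-1,-3,+7) per step.
step 6: (3,-17,27) + (-1,-3,+7) → (2,-20,34)
step 7: (2,-20,34) + (-1,-3,+7) → (1,-23,41)
step 8: (1,-23,41) + (-1,-3,+7) → (0,-26,48)
step 9: (0,-26,48) + (-1,-3,+7) → (-1,-29,55)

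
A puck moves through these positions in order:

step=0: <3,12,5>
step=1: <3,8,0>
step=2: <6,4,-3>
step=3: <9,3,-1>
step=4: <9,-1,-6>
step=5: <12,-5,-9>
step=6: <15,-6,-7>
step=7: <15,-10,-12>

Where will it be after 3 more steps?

The moves between consecutive positions are <+0,-4,-5>, <+3,-4,-3>, <+3,-1,+2>, <+0,-4,-5>, <+3,-4,-3>, <+3,-1,+2>, <+0,-4,-5>; they repeat the 3-cycle [<+0,-4,-5>, <+3,-4,-3>, <+3,-1,+2>].
step 8: apply <+3,-4,-3> → <18,-14,-15>
step 9: apply <+3,-1,+2> → <21,-15,-13>
step 10: apply <+0,-4,-5> → <21,-19,-18>

<21,-19,-18>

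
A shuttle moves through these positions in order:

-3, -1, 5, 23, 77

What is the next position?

239

The jumps are +2, +6, +18, +54 — a geometric progression with ratio 3.
step 5: 77 + 162 → 239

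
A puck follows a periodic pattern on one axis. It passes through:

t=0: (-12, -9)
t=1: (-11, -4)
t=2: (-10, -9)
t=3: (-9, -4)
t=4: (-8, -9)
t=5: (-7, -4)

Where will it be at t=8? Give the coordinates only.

(-4, -9)

First: linear, +1 per step → -4 at step 8.
Second: cycles through -9, -4 every 2 steps. Step 8 lands at position 0 of the cycle → -9.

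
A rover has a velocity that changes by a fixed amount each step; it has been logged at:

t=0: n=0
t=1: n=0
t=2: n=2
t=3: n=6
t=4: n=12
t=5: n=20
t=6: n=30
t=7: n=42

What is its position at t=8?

First differences are +0, +2, +4, +6, +8, +10, +12; their common second difference is +2 (constant acceleration).
step 8: 42 + 14 → n=56

n=56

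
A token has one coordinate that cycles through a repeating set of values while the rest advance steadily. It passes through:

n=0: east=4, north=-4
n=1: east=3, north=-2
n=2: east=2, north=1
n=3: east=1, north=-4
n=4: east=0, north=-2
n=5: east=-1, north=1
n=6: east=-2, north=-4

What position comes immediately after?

The east coordinate changes by -1 each step, so at step 7 it is 4 + 7·(-1) = -3.
The north coordinate repeats the cycle [-4, -2, 1] with period 3; step 7 mod 3 = 1, giving -2.

east=-3, north=-2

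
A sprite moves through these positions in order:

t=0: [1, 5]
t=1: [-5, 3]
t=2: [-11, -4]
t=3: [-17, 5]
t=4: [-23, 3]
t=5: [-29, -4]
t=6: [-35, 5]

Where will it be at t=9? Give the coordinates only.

First: linear, -6 per step → -53 at step 9.
Second: cycles through 5, 3, -4 every 3 steps. Step 9 lands at position 0 of the cycle → 5.

[-53, 5]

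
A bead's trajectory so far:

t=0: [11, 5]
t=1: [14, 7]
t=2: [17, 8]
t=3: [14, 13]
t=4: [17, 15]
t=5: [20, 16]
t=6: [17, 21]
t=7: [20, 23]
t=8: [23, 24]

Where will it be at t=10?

The moves between consecutive positions are [+3, +2], [+3, +1], [-3, +5], [+3, +2], [+3, +1], [-3, +5], [+3, +2], [+3, +1]; they repeat the 3-cycle [[+3, +2], [+3, +1], [-3, +5]].
step 9: apply [-3, +5] → [20, 29]
step 10: apply [+3, +2] → [23, 31]

[23, 31]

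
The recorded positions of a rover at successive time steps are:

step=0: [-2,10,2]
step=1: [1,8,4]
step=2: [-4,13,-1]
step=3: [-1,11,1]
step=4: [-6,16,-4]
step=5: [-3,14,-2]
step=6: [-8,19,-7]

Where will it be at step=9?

Differencing gives [+3,-2,+2], [-5,+5,-5], [+3,-2,+2], [-5,+5,-5], [+3,-2,+2], [-5,+5,-5]. This is the pattern [+3,-2,+2], [-5,+5,-5] repeated.
step 7: apply [+3,-2,+2] → [-5,17,-5]
step 8: apply [-5,+5,-5] → [-10,22,-10]
step 9: apply [+3,-2,+2] → [-7,20,-8]

[-7,20,-8]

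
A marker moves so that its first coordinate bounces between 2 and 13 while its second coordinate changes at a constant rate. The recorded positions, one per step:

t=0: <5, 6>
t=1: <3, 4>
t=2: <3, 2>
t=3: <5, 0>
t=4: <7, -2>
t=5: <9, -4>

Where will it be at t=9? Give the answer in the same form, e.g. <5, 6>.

The first coordinate travels 2 per step and bounces off the walls at 2 and 13.
  step 6: 9 → 11
  step 7: 11 → 13
  step 8: 13 → 11
  step 9: 11 → 9
The second coordinate changes by -2 each step: at step 9 it is -12.

<9, -12>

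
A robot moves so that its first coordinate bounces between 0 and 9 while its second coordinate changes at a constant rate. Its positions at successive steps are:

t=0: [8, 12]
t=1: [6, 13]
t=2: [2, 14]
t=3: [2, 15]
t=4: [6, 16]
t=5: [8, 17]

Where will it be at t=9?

[8, 21]

The first coordinate reflects between 0 and 9, moving 4 per step.
  step 6: 8 → 4
  step 7: 4 → 0
  step 8: 0 → 4
  step 9: 4 → 8
The second coordinate changes by +1 each step: at step 9 it is 21.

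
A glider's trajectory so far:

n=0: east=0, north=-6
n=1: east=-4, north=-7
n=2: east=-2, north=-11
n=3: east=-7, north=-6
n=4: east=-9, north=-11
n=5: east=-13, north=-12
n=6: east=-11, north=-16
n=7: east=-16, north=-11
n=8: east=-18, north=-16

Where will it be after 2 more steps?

The moves between consecutive positions are (-4, -1), (+2, -4), (-5, +5), (-2, -5), (-4, -1), (+2, -4), (-5, +5), (-2, -5); they repeat the 4-cycle [(-4, -1), (+2, -4), (-5, +5), (-2, -5)].
step 9: apply (-4, -1) → east=-22, north=-17
step 10: apply (+2, -4) → east=-20, north=-21

east=-20, north=-21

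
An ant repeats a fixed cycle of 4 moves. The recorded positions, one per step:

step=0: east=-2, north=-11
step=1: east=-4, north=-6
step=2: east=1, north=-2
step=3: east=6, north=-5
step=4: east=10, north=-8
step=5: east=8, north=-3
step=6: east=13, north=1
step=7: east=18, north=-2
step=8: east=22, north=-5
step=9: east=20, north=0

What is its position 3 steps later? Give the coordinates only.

east=34, north=-2

Step-to-step displacements: (-2, +5), (+5, +4), (+5, -3), (+4, -3), (-2, +5), (+5, +4), (+5, -3), (+4, -3), (-2, +5) — a repeating cycle of length 4.
step 10: apply (+5, +4) → east=25, north=4
step 11: apply (+5, -3) → east=30, north=1
step 12: apply (+4, -3) → east=34, north=-2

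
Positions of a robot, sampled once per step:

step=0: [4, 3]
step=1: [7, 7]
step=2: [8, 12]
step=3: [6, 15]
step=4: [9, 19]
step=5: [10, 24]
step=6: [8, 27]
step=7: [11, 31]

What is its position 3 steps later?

Differencing gives [+3, +4], [+1, +5], [-2, +3], [+3, +4], [+1, +5], [-2, +3], [+3, +4]. This is the pattern [+3, +4], [+1, +5], [-2, +3] repeated.
step 8: apply [+1, +5] → [12, 36]
step 9: apply [-2, +3] → [10, 39]
step 10: apply [+3, +4] → [13, 43]

[13, 43]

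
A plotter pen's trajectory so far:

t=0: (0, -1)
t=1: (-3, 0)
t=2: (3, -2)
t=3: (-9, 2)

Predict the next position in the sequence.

Step-to-step displacements: (-3, +1), (+6, -2), (-12, +4); each is -2× the previous.
step 4: (-9, 2) + (+24, -8) → (15, -6)

(15, -6)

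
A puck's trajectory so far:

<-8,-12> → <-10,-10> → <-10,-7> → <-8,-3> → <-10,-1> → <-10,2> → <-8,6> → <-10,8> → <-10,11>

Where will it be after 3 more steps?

Differencing gives <-2,+2>, <+0,+3>, <+2,+4>, <-2,+2>, <+0,+3>, <+2,+4>, <-2,+2>, <+0,+3>. This is the pattern <-2,+2>, <+0,+3>, <+2,+4> repeated.
step 9: apply <+2,+4> → <-8,15>
step 10: apply <-2,+2> → <-10,17>
step 11: apply <+0,+3> → <-10,20>

<-10,20>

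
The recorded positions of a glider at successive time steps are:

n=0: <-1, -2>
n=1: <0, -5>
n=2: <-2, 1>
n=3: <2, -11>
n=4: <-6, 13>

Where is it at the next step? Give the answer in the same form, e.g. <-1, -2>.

Step-to-step displacements: <+1, -3>, <-2, +6>, <+4, -12>, <-8, +24>; each is -2× the previous.
step 5: <-6, 13> + <+16, -48> → <10, -35>

<10, -35>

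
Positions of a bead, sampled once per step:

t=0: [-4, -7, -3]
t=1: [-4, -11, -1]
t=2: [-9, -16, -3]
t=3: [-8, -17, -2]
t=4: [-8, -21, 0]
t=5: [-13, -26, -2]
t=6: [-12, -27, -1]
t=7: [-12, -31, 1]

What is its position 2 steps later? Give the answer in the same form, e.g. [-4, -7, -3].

[-16, -37, 0]

The moves between consecutive positions are [+0, -4, +2], [-5, -5, -2], [+1, -1, +1], [+0, -4, +2], [-5, -5, -2], [+1, -1, +1], [+0, -4, +2]; they repeat the 3-cycle [[+0, -4, +2], [-5, -5, -2], [+1, -1, +1]].
step 8: apply [-5, -5, -2] → [-17, -36, -1]
step 9: apply [+1, -1, +1] → [-16, -37, 0]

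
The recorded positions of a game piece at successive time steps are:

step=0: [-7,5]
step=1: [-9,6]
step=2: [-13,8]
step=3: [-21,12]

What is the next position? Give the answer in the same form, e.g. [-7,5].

Step-to-step displacements: [-2,+1], [-4,+2], [-8,+4]; each is 2× the previous.
step 4: [-21,12] + [-16,+8] → [-37,20]

[-37,20]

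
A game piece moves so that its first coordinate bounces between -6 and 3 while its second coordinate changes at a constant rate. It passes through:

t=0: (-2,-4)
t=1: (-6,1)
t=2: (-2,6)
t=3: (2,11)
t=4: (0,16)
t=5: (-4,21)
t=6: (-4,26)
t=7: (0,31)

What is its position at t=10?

The first coordinate reflects between -6 and 3, moving 4 per step.
  step 8: 0 → 2
  step 9: 2 → -2
  step 10: -2 → -6
The second coordinate changes by +5 each step: at step 10 it is 46.

(-6,46)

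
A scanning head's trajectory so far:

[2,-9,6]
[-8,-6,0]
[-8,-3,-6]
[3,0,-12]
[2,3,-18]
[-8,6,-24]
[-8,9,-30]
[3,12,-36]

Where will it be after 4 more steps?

The first coordinate repeats the cycle [2, -8, -8, 3] with period 4; step 11 mod 4 = 3, giving 3.
The second coordinate changes by +3 each step, so at step 11 it is -9 + 11·(3) = 24.
The third coordinate changes by -6 each step, so at step 11 it is 6 + 11·(-6) = -60.

[3,24,-60]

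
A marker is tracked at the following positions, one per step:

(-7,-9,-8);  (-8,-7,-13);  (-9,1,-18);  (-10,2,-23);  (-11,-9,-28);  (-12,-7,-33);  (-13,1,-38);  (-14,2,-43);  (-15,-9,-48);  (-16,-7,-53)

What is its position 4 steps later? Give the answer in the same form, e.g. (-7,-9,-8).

(-20,-7,-73)

First: linear, -1 per step → -20 at step 13.
Second: cycles through -9, -7, 1, 2 every 4 steps. Step 13 lands at position 1 of the cycle → -7.
Third: linear, -5 per step → -73 at step 13.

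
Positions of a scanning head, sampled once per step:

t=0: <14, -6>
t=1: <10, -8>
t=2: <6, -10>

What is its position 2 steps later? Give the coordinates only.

Each step adds <-4, -2> to the position.
step 3: <6, -10> + <-4, -2> → <2, -12>
step 4: <2, -12> + <-4, -2> → <-2, -14>

<-2, -14>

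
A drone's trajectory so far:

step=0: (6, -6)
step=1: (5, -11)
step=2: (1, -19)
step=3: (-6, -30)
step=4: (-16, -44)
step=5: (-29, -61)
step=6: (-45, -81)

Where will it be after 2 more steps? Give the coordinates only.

First differences are (-1, -5), (-4, -8), (-7, -11), (-10, -14), (-13, -17), (-16, -20); their common second difference is (-3, -3) (constant acceleration).
step 7: (-45, -81) + (-19, -23) → (-64, -104)
step 8: (-64, -104) + (-22, -26) → (-86, -130)

(-86, -130)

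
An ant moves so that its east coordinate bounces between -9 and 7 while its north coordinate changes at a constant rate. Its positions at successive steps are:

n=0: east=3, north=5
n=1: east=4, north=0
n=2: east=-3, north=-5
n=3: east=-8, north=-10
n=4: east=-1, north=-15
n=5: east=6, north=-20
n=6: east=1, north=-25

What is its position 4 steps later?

The east coordinate travels 7 per step and bounces off the walls at -9 and 7.
  step 7: 1 → -6
  step 8: -6 → -5
  step 9: -5 → 2
  step 10: 2 → 5
The north coordinate changes by -5 each step: at step 10 it is -45.

east=5, north=-45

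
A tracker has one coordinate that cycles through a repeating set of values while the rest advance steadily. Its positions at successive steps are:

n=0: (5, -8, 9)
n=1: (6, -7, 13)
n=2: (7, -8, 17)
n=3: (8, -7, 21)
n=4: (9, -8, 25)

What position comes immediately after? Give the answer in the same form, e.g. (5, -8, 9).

(10, -7, 29)

The first coordinate changes by +1 each step, so at step 5 it is 5 + 5·(1) = 10.
The second coordinate repeats the cycle [-8, -7] with period 2; step 5 mod 2 = 1, giving -7.
The third coordinate changes by +4 each step, so at step 5 it is 9 + 5·(4) = 29.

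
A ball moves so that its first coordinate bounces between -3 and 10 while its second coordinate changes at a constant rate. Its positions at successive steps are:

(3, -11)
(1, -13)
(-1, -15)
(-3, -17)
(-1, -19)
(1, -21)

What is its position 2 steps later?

(5, -25)

The first coordinate travels 2 per step and bounces off the walls at -3 and 10.
  step 6: 1 → 3
  step 7: 3 → 5
The second coordinate changes by -2 each step: at step 7 it is -25.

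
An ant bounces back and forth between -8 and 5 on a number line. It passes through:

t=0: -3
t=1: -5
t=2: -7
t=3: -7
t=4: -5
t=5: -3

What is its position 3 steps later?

3

The value reflects between -8 and 5, moving 2 per step.
  step 6: -3 → -1
  step 7: -1 → 1
  step 8: 1 → 3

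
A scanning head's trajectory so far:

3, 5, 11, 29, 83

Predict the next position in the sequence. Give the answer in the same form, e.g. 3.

245

Consecutive displacements +2, +6, +18, +54 scale by a factor of 3 each step.
step 5: 83 + 162 → 245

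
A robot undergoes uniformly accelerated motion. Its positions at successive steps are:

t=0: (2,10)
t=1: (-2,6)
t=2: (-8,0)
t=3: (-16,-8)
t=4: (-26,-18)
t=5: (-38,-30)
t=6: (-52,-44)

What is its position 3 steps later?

(-106,-98)

First differences are (-4,-4), (-6,-6), (-8,-8), (-10,-10), (-12,-12), (-14,-14); their common second difference is (-2,-2) (constant acceleration).
step 7: (-52,-44) + (-16,-16) → (-68,-60)
step 8: (-68,-60) + (-18,-18) → (-86,-78)
step 9: (-86,-78) + (-20,-20) → (-106,-98)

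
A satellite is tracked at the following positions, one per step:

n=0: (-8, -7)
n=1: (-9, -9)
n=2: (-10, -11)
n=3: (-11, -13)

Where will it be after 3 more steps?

(-14, -19)

The position changes by (-1, -2) every step.
step 4: (-11, -13) + (-1, -2) → (-12, -15)
step 5: (-12, -15) + (-1, -2) → (-13, -17)
step 6: (-13, -17) + (-1, -2) → (-14, -19)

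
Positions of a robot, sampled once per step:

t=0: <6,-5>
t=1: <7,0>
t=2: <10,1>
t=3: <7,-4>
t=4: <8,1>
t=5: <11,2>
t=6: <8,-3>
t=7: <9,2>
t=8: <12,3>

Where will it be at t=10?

<10,3>

Differencing gives <+1,+5>, <+3,+1>, <-3,-5>, <+1,+5>, <+3,+1>, <-3,-5>, <+1,+5>, <+3,+1>. This is the pattern <+1,+5>, <+3,+1>, <-3,-5> repeated.
step 9: apply <-3,-5> → <9,-2>
step 10: apply <+1,+5> → <10,3>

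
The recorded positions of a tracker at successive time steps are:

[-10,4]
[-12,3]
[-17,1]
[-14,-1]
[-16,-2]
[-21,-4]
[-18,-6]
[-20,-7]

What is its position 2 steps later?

Differencing gives [-2,-1], [-5,-2], [+3,-2], [-2,-1], [-5,-2], [+3,-2], [-2,-1]. This is the pattern [-2,-1], [-5,-2], [+3,-2] repeated.
step 8: apply [-5,-2] → [-25,-9]
step 9: apply [+3,-2] → [-22,-11]

[-22,-11]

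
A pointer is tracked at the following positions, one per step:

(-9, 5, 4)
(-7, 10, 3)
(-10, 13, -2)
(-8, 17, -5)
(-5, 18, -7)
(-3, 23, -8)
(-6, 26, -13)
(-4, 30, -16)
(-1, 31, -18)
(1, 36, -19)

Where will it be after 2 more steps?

(0, 43, -27)

Step-to-step displacements: (+2, +5, -1), (-3, +3, -5), (+2, +4, -3), (+3, +1, -2), (+2, +5, -1), (-3, +3, -5), (+2, +4, -3), (+3, +1, -2), (+2, +5, -1) — a repeating cycle of length 4.
step 10: apply (-3, +3, -5) → (-2, 39, -24)
step 11: apply (+2, +4, -3) → (0, 43, -27)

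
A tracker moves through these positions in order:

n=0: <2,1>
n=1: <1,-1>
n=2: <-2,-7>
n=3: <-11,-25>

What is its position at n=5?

Consecutive displacements <-1,-2>, <-3,-6>, <-9,-18> scale by a factor of 3 each step.
step 4: <-11,-25> + <-27,-54> → <-38,-79>
step 5: <-38,-79> + <-81,-162> → <-119,-241>

<-119,-241>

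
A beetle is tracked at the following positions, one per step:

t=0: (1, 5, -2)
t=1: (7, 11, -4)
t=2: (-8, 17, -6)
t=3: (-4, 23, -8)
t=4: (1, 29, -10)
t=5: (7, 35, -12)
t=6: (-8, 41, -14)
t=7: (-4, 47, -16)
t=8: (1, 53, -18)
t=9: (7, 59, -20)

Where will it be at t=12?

First: cycles through 1, 7, -8, -4 every 4 steps. Step 12 lands at position 0 of the cycle → 1.
Second: linear, +6 per step → 77 at step 12.
Third: linear, -2 per step → -26 at step 12.

(1, 77, -26)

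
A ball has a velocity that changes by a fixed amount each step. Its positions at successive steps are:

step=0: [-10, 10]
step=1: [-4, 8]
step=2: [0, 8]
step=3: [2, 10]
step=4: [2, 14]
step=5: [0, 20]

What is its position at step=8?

[-18, 50]

First differences are [+6, -2], [+4, +0], [+2, +2], [+0, +4], [-2, +6]; their common second difference is [-2, +2] (constant acceleration).
step 6: [0, 20] + [-4, +8] → [-4, 28]
step 7: [-4, 28] + [-6, +10] → [-10, 38]
step 8: [-10, 38] + [-8, +12] → [-18, 50]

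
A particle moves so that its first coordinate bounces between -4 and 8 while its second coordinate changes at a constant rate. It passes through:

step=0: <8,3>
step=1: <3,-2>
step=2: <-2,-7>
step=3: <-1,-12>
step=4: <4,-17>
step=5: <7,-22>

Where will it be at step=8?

<0,-37>

The first coordinate reflects between -4 and 8, moving 5 per step.
  step 6: 7 → 2
  step 7: 2 → -3
  step 8: -3 → 0
The second coordinate changes by -5 each step: at step 8 it is -37.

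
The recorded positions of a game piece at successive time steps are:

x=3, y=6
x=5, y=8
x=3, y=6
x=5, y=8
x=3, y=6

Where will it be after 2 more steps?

Consecutive displacements (+2, +2), (-2, -2), (+2, +2), (-2, -2) scale by a factor of -1 each step.
step 5: x=3, y=6 + (+2, +2) → x=5, y=8
step 6: x=5, y=8 + (-2, -2) → x=3, y=6

x=3, y=6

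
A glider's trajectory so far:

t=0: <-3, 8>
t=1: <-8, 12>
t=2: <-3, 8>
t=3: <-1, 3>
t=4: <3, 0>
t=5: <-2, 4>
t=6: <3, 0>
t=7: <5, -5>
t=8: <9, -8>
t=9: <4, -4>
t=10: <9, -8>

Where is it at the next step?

<11, -13>

Step-to-step displacements: <-5, +4>, <+5, -4>, <+2, -5>, <+4, -3>, <-5, +4>, <+5, -4>, <+2, -5>, <+4, -3>, <-5, +4>, <+5, -4> — a repeating cycle of length 4.
step 11: apply <+2, -5> → <11, -13>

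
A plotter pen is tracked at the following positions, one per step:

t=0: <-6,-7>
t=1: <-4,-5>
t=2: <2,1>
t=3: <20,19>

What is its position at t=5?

<236,235>

Step-to-step displacements: <+2,+2>, <+6,+6>, <+18,+18>; each is 3× the previous.
step 4: <20,19> + <+54,+54> → <74,73>
step 5: <74,73> + <+162,+162> → <236,235>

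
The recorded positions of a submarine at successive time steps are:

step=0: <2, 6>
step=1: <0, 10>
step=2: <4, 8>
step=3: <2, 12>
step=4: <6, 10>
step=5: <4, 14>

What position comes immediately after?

The moves between consecutive positions are <-2, +4>, <+4, -2>, <-2, +4>, <+4, -2>, <-2, +4>; they repeat the 2-cycle [<-2, +4>, <+4, -2>].
step 6: apply <+4, -2> → <8, 12>

<8, 12>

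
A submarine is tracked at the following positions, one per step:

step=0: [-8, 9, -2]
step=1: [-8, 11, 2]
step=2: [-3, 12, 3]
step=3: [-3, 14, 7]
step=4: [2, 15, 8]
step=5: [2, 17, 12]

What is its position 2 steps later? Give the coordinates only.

[7, 20, 17]

Step-to-step displacements: [+0, +2, +4], [+5, +1, +1], [+0, +2, +4], [+5, +1, +1], [+0, +2, +4] — a repeating cycle of length 2.
step 6: apply [+5, +1, +1] → [7, 18, 13]
step 7: apply [+0, +2, +4] → [7, 20, 17]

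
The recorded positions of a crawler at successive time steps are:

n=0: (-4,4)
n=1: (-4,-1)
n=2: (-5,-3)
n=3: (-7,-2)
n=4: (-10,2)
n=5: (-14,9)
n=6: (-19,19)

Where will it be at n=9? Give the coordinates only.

Successive displacements: (+0,-5), (-1,-2), (-2,+1), (-3,+4), (-4,+7), (-5,+10) — each changes by (-1,+3).
step 7: (-19,19) + (-6,+13) → (-25,32)
step 8: (-25,32) + (-7,+16) → (-32,48)
step 9: (-32,48) + (-8,+19) → (-40,67)

(-40,67)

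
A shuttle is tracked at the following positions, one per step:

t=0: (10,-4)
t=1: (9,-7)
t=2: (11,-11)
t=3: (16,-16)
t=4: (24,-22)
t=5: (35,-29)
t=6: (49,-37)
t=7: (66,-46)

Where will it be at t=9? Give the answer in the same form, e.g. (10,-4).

Successive displacements: (-1,-3), (+2,-4), (+5,-5), (+8,-6), (+11,-7), (+14,-8), (+17,-9) — each changes by (+3,-1).
step 8: (66,-46) + (+20,-10) → (86,-56)
step 9: (86,-56) + (+23,-11) → (109,-67)

(109,-67)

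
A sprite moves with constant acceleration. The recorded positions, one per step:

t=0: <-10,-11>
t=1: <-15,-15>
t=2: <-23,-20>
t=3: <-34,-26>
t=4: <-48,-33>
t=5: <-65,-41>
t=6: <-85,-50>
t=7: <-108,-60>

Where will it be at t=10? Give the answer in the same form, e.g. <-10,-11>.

<-195,-96>

First differences are <-5,-4>, <-8,-5>, <-11,-6>, <-14,-7>, <-17,-8>, <-20,-9>, <-23,-10>; their common second difference is <-3,-1> (constant acceleration).
step 8: <-108,-60> + <-26,-11> → <-134,-71>
step 9: <-134,-71> + <-29,-12> → <-163,-83>
step 10: <-163,-83> + <-32,-13> → <-195,-96>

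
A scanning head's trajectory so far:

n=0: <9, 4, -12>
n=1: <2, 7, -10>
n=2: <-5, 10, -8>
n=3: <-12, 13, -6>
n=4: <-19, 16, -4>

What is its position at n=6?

<-33, 22, 0>

Constant displacement of <-7, +3, +2> per step.
step 5: <-19, 16, -4> + <-7, +3, +2> → <-26, 19, -2>
step 6: <-26, 19, -2> + <-7, +3, +2> → <-33, 22, 0>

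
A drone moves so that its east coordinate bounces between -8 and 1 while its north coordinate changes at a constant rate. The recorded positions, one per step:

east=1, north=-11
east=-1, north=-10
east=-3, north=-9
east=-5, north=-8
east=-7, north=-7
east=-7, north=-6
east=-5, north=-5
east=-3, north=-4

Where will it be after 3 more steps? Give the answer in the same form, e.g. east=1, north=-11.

The east coordinate travels 2 per step and bounces off the walls at -8 and 1.
  step 8: -3 → -1
  step 9: -1 → 1
  step 10: 1 → -1
The north coordinate changes by +1 each step: at step 10 it is -1.

east=-1, north=-1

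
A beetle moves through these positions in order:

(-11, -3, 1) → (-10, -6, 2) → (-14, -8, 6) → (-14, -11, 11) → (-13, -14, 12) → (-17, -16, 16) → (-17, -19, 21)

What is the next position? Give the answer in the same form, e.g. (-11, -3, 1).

(-16, -22, 22)

The moves between consecutive positions are (+1, -3, +1), (-4, -2, +4), (+0, -3, +5), (+1, -3, +1), (-4, -2, +4), (+0, -3, +5); they repeat the 3-cycle [(+1, -3, +1), (-4, -2, +4), (+0, -3, +5)].
step 7: apply (+1, -3, +1) → (-16, -22, 22)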